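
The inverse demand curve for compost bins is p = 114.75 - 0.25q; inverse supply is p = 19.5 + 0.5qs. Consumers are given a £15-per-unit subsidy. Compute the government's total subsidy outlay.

Government cost = £2205

Pre-subsidy: 114.75 - 0.25q = 19.5 + 0.5q gives q* = 127 and p* = 83.
With the rebate, buyers effectively pay pb = ps − 15, where ps is the price sellers receive.
On the curves, pb = 114.75 - 0.25q and ps = 19.5 + 0.5q; the wedge ps − pb = 15 gives 19.5 + 0.5q − (114.75 - 0.25q) = 15, so q' = 147.
Then pb = 114.75 − 0.25·147 = 78 and ps = 19.5 + 0.5·147 = 93.
Government outlay = subsidy × quantity = 15 × 147 = 2205.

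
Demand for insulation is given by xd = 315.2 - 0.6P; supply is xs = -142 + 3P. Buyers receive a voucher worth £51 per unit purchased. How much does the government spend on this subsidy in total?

Pre-subsidy: 315.2 - 0.6P = -142 + 3P gives P* = 127, x* = 239.
With the rebate, buyers effectively pay Pb = Ps − 51, where Ps is the price sellers receive.
Demand in terms of Ps becomes xd = 315.2 − 0.6(Ps − 51) = 345.8 - 0.6Ps. Setting this equal to supply: 345.8 - 0.6Ps = -142 + 3Ps, so Ps = 135.5.
Buyers pay Pb = 135.5 − 51 = 84.5; x' = -142 + 3·135.5 = 264.5.
Government outlay = subsidy × quantity = 51 × 264.5 = 13489.5.

Government cost = £13489.5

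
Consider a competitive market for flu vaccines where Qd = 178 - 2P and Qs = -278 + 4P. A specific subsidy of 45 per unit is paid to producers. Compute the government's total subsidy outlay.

Pre-subsidy: 178 - 2P = -278 + 4P gives P* = 76, Q* = 26.
With the subsidy, sellers receive Ps = Pb + 45 for each unit, where Pb is the price buyers pay.
Supply in terms of Pb becomes Qs = -278 + 4(Pb + 45) = -98 + 4Pb. Setting this equal to demand: 178 - 2Pb = -98 + 4Pb, so Pb = 46.
Sellers receive Ps = 46 + 45 = 91; Q' = 178 − 2·46 = 86.
Government outlay = subsidy × quantity = 45 × 86 = 3870.

Government cost = 3870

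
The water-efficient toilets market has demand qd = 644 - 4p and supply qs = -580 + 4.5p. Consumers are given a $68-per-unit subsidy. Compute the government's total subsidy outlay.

Pre-subsidy: 644 - 4p = -580 + 4.5p gives p* = 144, q* = 68.
With the rebate, buyers effectively pay pb = ps − 68, where ps is the price sellers receive.
Demand in terms of ps becomes qd = 644 − 4(ps − 68) = 916 - 4ps. Setting this equal to supply: 916 - 4ps = -580 + 4.5ps, so ps = 176.
Buyers pay pb = 176 − 68 = 108; q' = -580 + 4.5·176 = 212.
Government outlay = subsidy × quantity = 68 × 212 = 14416.

Government cost = $14416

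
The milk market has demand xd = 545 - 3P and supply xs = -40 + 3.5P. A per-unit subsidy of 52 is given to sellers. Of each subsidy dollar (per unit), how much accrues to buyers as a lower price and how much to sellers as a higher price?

Buyers gain 28 per unit; sellers gain 24 per unit

Pre-subsidy: 545 - 3P = -40 + 3.5P gives P* = 90, x* = 275.
With the subsidy, sellers receive Ps = Pb + 52 for each unit, where Pb is the price buyers pay.
Supply in terms of Pb becomes xs = -40 + 3.5(Pb + 52) = 142 + 3.5Pb. Setting this equal to demand: 545 - 3Pb = 142 + 3.5Pb, so Pb = 62.
Sellers receive Ps = 62 + 52 = 114; x' = 545 − 3·62 = 359.
Buyers' price falls by P* − Pb = 90 − 62 = 28; sellers' price rises by Ps − P* = 114 − 90 = 24.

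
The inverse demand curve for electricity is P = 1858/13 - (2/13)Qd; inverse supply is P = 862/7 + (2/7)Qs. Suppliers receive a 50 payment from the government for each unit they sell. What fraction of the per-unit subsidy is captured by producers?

Producer share = 0.65

Pre-subsidy: 1858/13 - (2/13)Q = 862/7 + (2/7)Q gives Q* = 45 and P* = 136.
With the subsidy, sellers receive Ps = Pb + 50 for each unit, where Pb is the price buyers pay.
On the curves, Pb = 1858/13 - (2/13)Q and Ps = 862/7 + (2/7)Q; the wedge Ps − Pb = 50 gives 862/7 + (2/7)Q − (1858/13 - (2/13)Q) = 50, so Q' = 158.75.
Then Pb = 1858/13 − (2/13)·158.75 = 118.5 and Ps = 862/7 + (2/7)·158.75 = 168.5.
Buyers' price falls by P* − Pb = 136 − 118.5 = 17.5; sellers' price rises by Ps − P* = 168.5 − 136 = 32.5.
So producers capture 32.5/50 = 0.65 of each unit of subsidy.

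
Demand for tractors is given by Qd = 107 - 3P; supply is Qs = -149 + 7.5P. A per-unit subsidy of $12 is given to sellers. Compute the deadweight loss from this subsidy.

Deadweight loss = 1080/7

Pre-subsidy: 107 - 3P = -149 + 7.5P gives P* = 512/21, Q* = 237/7.
With the subsidy, sellers receive Ps = Pb + 12 for each unit, where Pb is the price buyers pay.
Supply in terms of Pb becomes Qs = -149 + 7.5(Pb + 12) = -59 + 7.5Pb. Setting this equal to demand: 107 - 3Pb = -59 + 7.5Pb, so Pb = 332/21.
Sellers receive Ps = 332/21 + 12 = 584/21; Q' = 107 − 3·(332/21) = 417/7.
The subsidy expands output by 417/7 − 237/7 = 180/7 past the efficient level; on those units the gap between marginal cost and willingness to pay runs from 0 up to 12.
DWL = ½ × 12 × 180/7 = 1080/7.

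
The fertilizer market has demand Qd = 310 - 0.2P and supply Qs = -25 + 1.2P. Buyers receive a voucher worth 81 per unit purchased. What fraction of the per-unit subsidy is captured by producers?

Producer share = 1/7

Pre-subsidy: 310 - 0.2P = -25 + 1.2P gives P* = 1675/7, Q* = 1835/7.
With the rebate, buyers effectively pay Pb = Ps − 81, where Ps is the price sellers receive.
Demand in terms of Ps becomes Qd = 310 − 0.2(Ps − 81) = 326.2 - 0.2Ps. Setting this equal to supply: 326.2 - 0.2Ps = -25 + 1.2Ps, so Ps = 1756/7.
Buyers pay Pb = 1756/7 − 81 = 1189/7; Q' = -25 + 1.2·(1756/7) = 9661/35.
Buyers' price falls by P* − Pb = 1675/7 − 1189/7 = 486/7; sellers' price rises by Ps − P* = 1756/7 − 1675/7 = 81/7.
So producers capture (81/7)/81 = 1/7 of each unit of subsidy.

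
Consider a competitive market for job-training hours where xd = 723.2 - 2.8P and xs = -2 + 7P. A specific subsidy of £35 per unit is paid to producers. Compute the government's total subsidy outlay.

Government cost = £20510

Pre-subsidy: 723.2 - 2.8P = -2 + 7P gives P* = 74, x* = 516.
With the subsidy, sellers receive Ps = Pb + 35 for each unit, where Pb is the price buyers pay.
Supply in terms of Pb becomes xs = -2 + 7(Pb + 35) = 243 + 7Pb. Setting this equal to demand: 723.2 - 2.8Pb = 243 + 7Pb, so Pb = 49.
Sellers receive Ps = 49 + 35 = 84; x' = 723.2 − 2.8·49 = 586.
Government outlay = subsidy × quantity = 35 × 586 = 20510.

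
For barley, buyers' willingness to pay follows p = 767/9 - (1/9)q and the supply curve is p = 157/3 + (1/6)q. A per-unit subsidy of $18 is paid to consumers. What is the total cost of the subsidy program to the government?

Government cost = $3297.6

Pre-subsidy: 767/9 - (1/9)q = 157/3 + (1/6)q gives q* = 118.4 and p* = 1081/15.
With the rebate, buyers effectively pay pb = ps − 18, where ps is the price sellers receive.
On the curves, pb = 767/9 - (1/9)q and ps = 157/3 + (1/6)q; the wedge ps − pb = 18 gives 157/3 + (1/6)q − (767/9 - (1/9)q) = 18, so q' = 183.2.
Then pb = 767/9 − (1/9)·183.2 = 973/15 and ps = 157/3 + (1/6)·183.2 = 1243/15.
Government outlay = subsidy × quantity = 18 × 183.2 = 3297.6.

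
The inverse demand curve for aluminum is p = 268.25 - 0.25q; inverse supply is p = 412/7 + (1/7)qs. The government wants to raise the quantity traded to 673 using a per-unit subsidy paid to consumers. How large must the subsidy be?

At q = 673, from the demand curve buyers pay pb = 268.25 − 0.25·673 = 100; from the supply curve sellers need ps = 412/7 + (1/7)·673 = 155.
The subsidy must fill the gap: s = ps − pb = 155 − 100 = 55.

Required subsidy s = 55 per unit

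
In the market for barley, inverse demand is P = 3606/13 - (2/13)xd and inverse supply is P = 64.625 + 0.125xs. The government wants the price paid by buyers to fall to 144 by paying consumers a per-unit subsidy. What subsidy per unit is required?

At a buyer price of 144, quantity demanded is 1803 − 6.5·144 = 867.
Sellers supply 867 only when they receive Ps = 64.625 + 0.125·867 = 173.
s = Ps − Pb = 173 − 144 = 29.

Required subsidy s = 29 per unit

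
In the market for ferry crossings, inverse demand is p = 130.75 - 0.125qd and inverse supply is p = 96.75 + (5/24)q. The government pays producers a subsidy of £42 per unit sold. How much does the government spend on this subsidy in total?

Government cost = £9576

Pre-subsidy: 130.75 - 0.125q = 96.75 + (5/24)q gives q* = 102 and p* = 118.
With the subsidy, sellers receive ps = pb + 42 for each unit, where pb is the price buyers pay.
On the curves, pb = 130.75 - 0.125q and ps = 96.75 + (5/24)q; the wedge ps − pb = 42 gives 96.75 + (5/24)q − (130.75 - 0.125q) = 42, so q' = 228.
Then pb = 130.75 − 0.125·228 = 102.25 and ps = 96.75 + (5/24)·228 = 144.25.
Government outlay = subsidy × quantity = 42 × 228 = 9576.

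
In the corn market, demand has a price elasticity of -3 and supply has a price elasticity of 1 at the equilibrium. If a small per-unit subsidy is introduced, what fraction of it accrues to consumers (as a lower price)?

For a small subsidy around the equilibrium, the benefit split depends on the relative slopes, which at a point are proportional to the elasticities.
Buyer share = εs/(εs + |εd|) = 1/(1 + 3) = 0.25; seller share = |εd|/(εs + |εd|) = 0.75.

Consumer share = 0.25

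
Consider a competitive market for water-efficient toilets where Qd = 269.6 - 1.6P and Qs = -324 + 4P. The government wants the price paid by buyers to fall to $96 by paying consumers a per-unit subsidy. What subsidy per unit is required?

At a buyer price of 96, quantity demanded is 269.6 − 1.6·96 = 116.
Sellers supply 116 only when they receive Ps with -324 + 4·Ps = 116, i.e. Ps = 110.
s = Ps − Pb = 110 − 96 = 14.

Required subsidy s = $14 per unit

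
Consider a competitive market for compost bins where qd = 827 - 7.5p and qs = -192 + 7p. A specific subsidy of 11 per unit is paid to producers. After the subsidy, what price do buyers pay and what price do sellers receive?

Pre-subsidy: 827 - 7.5p = -192 + 7p gives p* = 2038/29, q* = 8698/29.
With the subsidy, sellers receive ps = pb + 11 for each unit, where pb is the price buyers pay.
Supply in terms of pb becomes qs = -192 + 7(pb + 11) = -115 + 7pb. Setting this equal to demand: 827 - 7.5pb = -115 + 7pb, so pb = 1884/29.
Sellers receive ps = 1884/29 + 11 = 2203/29; q' = 827 − 7.5·(1884/29) = 9853/29.

Buyers pay 1884/29; sellers receive 2203/29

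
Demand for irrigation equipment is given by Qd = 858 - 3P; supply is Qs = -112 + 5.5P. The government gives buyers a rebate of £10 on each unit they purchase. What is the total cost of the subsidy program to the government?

Government cost = 90960/17

Pre-subsidy: 858 - 3P = -112 + 5.5P gives P* = 1940/17, Q* = 8766/17.
With the rebate, buyers effectively pay Pb = Ps − 10, where Ps is the price sellers receive.
Demand in terms of Ps becomes Qd = 858 − 3(Ps − 10) = 888 - 3Ps. Setting this equal to supply: 888 - 3Ps = -112 + 5.5Ps, so Ps = 2000/17.
Buyers pay Pb = 2000/17 − 10 = 1830/17; Q' = -112 + 5.5·(2000/17) = 9096/17.
Government outlay = subsidy × quantity = 10 × 9096/17 = 90960/17.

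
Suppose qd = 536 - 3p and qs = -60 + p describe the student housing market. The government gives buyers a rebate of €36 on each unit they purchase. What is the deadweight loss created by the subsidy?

Deadweight loss = €486

Pre-subsidy: 536 - 3p = -60 + p gives p* = 149, q* = 89.
With the rebate, buyers effectively pay pb = ps − 36, where ps is the price sellers receive.
Demand in terms of ps becomes qd = 536 − 3(ps − 36) = 644 - 3ps. Setting this equal to supply: 644 - 3ps = -60 + ps, so ps = 176.
Buyers pay pb = 176 − 36 = 140; q' = -60 + 1·176 = 116.
The subsidy expands output by 116 − 89 = 27 past the efficient level; on those units the gap between marginal cost and willingness to pay runs from 0 up to 36.
DWL = ½ × 36 × 27 = 486.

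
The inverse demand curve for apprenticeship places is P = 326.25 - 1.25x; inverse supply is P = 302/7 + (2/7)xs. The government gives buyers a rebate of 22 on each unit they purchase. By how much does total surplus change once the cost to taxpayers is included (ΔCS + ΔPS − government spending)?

Net change in total surplus = -6776/43

Pre-subsidy: 326.25 - 1.25x = 302/7 + (2/7)x gives x* = 7927/43 and P* = 4120/43.
With the rebate, buyers effectively pay Pb = Ps − 22, where Ps is the price sellers receive.
On the curves, Pb = 326.25 - 1.25x and Ps = 302/7 + (2/7)x; the wedge Ps − Pb = 22 gives 302/7 + (2/7)x − (326.25 - 1.25x) = 22, so x' = 8543/43.
Then Pb = 326.25 − 1.25·(8543/43) = 3350/43 and Ps = 302/7 + (2/7)·(8543/43) = 4296/43.
ΔCS = ½(7927/43 + 8543/43)(4120/43 − 3350/43) = 6340950/1849; ΔPS = ½(7927/43 + 8543/43)(4296/43 − 4120/43) = 1449360/1849.
Government spending = 22 × 8543/43 = 187946/43.
Net change = 6340950/1849 + 1449360/1849 − 187946/43 = -6776/43. The loss equals the DWL triangle ½·22·616/43.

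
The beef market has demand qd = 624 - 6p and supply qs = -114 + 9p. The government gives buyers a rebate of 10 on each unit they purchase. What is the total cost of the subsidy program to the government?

Government cost = 3648

Pre-subsidy: 624 - 6p = -114 + 9p gives p* = 49.2, q* = 328.8.
With the rebate, buyers effectively pay pb = ps − 10, where ps is the price sellers receive.
Demand in terms of ps becomes qd = 624 − 6(ps − 10) = 684 - 6ps. Setting this equal to supply: 684 - 6ps = -114 + 9ps, so ps = 53.2.
Buyers pay pb = 53.2 − 10 = 43.2; q' = -114 + 9·53.2 = 364.8.
Government outlay = subsidy × quantity = 10 × 364.8 = 3648.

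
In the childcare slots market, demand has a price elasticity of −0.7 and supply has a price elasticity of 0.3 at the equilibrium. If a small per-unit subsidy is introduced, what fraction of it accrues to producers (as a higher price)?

For a small subsidy around the equilibrium, the benefit split depends on the relative slopes, which at a point are proportional to the elasticities.
Buyer share = εs/(εs + |εd|) = 0.3/(0.3 + 0.7) = 0.3; seller share = |εd|/(εs + |εd|) = 0.7.
So producers capture 0.7 of the subsidy.

Producer share = 0.7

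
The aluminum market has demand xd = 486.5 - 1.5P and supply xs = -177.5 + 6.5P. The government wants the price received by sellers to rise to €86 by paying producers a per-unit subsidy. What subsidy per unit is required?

Required subsidy s = €16 per unit

At a seller price of 86, quantity supplied is -177.5 + 6.5·86 = 381.5.
Buyers absorb 381.5 only when they pay Pb with 486.5 − 1.5·Pb = 381.5, i.e. Pb = 70.
s = Ps − Pb = 86 − 70 = 16.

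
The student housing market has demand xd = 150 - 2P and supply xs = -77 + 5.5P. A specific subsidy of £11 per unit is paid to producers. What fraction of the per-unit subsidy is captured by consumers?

Pre-subsidy: 150 - 2P = -77 + 5.5P gives P* = 454/15, x* = 1342/15.
With the subsidy, sellers receive Ps = Pb + 11 for each unit, where Pb is the price buyers pay.
Supply in terms of Pb becomes xs = -77 + 5.5(Pb + 11) = -16.5 + 5.5Pb. Setting this equal to demand: 150 - 2Pb = -16.5 + 5.5Pb, so Pb = 22.2.
Sellers receive Ps = 22.2 + 11 = 33.2; x' = 150 − 2·22.2 = 105.6.
Buyers' price falls by P* − Pb = 454/15 − 22.2 = 121/15; sellers' price rises by Ps − P* = 33.2 − 454/15 = 44/15.
So consumers capture (121/15)/11 = 11/15 of each unit of subsidy.

Consumer share = 11/15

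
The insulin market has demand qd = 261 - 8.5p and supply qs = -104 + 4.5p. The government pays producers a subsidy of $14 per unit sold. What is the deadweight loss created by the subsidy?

Deadweight loss = 7497/26

Pre-subsidy: 261 - 8.5p = -104 + 4.5p gives p* = 365/13, q* = 581/26.
With the subsidy, sellers receive ps = pb + 14 for each unit, where pb is the price buyers pay.
Supply in terms of pb becomes qs = -104 + 4.5(pb + 14) = -41 + 4.5pb. Setting this equal to demand: 261 - 8.5pb = -41 + 4.5pb, so pb = 302/13.
Sellers receive ps = 302/13 + 14 = 484/13; q' = 261 − 8.5·(302/13) = 826/13.
The subsidy expands output by 826/13 − 581/26 = 1071/26 past the efficient level; on those units the gap between marginal cost and willingness to pay runs from 0 up to 14.
DWL = ½ × 14 × 1071/26 = 7497/26.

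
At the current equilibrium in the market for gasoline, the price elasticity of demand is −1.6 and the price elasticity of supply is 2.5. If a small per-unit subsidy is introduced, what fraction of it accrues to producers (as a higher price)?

Producer share = 16/41

For a small subsidy around the equilibrium, the benefit split depends on the relative slopes, which at a point are proportional to the elasticities.
Buyer share = εs/(εs + |εd|) = 2.5/(2.5 + 1.6) = 25/41; seller share = |εd|/(εs + |εd|) = 16/41.
So producers capture 16/41 of the subsidy.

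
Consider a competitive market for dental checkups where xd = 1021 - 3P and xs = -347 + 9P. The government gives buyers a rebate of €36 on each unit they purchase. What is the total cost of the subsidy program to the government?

Pre-subsidy: 1021 - 3P = -347 + 9P gives P* = 114, x* = 679.
With the rebate, buyers effectively pay Pb = Ps − 36, where Ps is the price sellers receive.
Demand in terms of Ps becomes xd = 1021 − 3(Ps − 36) = 1129 - 3Ps. Setting this equal to supply: 1129 - 3Ps = -347 + 9Ps, so Ps = 123.
Buyers pay Pb = 123 − 36 = 87; x' = -347 + 9·123 = 760.
Government outlay = subsidy × quantity = 36 × 760 = 27360.

Government cost = €27360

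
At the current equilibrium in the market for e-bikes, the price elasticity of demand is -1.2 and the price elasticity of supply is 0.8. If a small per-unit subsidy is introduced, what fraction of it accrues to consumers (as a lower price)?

Consumer share = 0.4

For a small subsidy around the equilibrium, the benefit split depends on the relative slopes, which at a point are proportional to the elasticities.
Buyer share = εs/(εs + |εd|) = 0.8/(0.8 + 1.2) = 0.4; seller share = |εd|/(εs + |εd|) = 0.6.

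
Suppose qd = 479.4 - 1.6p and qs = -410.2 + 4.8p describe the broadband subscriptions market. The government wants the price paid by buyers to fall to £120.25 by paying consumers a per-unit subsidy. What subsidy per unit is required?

At a buyer price of 120.25, quantity demanded is 479.4 − 1.6·120.25 = 287.
Sellers supply 287 only when they receive ps with -410.2 + 4.8·ps = 287, i.e. ps = 145.25.
s = ps − pb = 145.25 − 120.25 = 25.

Required subsidy s = £25 per unit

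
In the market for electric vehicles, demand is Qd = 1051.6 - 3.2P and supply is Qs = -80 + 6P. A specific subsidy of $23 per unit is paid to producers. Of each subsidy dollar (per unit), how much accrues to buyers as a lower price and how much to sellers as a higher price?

Pre-subsidy: 1051.6 - 3.2P = -80 + 6P gives P* = 123, Q* = 658.
With the subsidy, sellers receive Ps = Pb + 23 for each unit, where Pb is the price buyers pay.
Supply in terms of Pb becomes Qs = -80 + 6(Pb + 23) = 58 + 6Pb. Setting this equal to demand: 1051.6 - 3.2Pb = 58 + 6Pb, so Pb = 108.
Sellers receive Ps = 108 + 23 = 131; Q' = 1051.6 − 3.2·108 = 706.
Buyers' price falls by P* − Pb = 123 − 108 = 15; sellers' price rises by Ps − P* = 131 − 123 = 8.

Buyers gain $15 per unit; sellers gain $8 per unit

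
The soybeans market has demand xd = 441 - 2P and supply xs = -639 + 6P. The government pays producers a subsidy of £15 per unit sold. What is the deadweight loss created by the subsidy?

Pre-subsidy: 441 - 2P = -639 + 6P gives P* = 135, x* = 171.
With the subsidy, sellers receive Ps = Pb + 15 for each unit, where Pb is the price buyers pay.
Supply in terms of Pb becomes xs = -639 + 6(Pb + 15) = -549 + 6Pb. Setting this equal to demand: 441 - 2Pb = -549 + 6Pb, so Pb = 123.75.
Sellers receive Ps = 123.75 + 15 = 138.75; x' = 441 − 2·123.75 = 193.5.
The subsidy expands output by 193.5 − 171 = 22.5 past the efficient level; on those units the gap between marginal cost and willingness to pay runs from 0 up to 15.
DWL = ½ × 15 × 22.5 = 168.75.

Deadweight loss = £168.75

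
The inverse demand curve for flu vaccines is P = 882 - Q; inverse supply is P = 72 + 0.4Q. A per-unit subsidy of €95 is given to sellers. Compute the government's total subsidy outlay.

Government cost = 429875/7

Pre-subsidy: 882 - Q = 72 + 0.4Q gives Q* = 4050/7 and P* = 2124/7.
With the subsidy, sellers receive Ps = Pb + 95 for each unit, where Pb is the price buyers pay.
On the curves, Pb = 882 - Q and Ps = 72 + 0.4Q; the wedge Ps − Pb = 95 gives 72 + 0.4Q − (882 - Q) = 95, so Q' = 4525/7.
Then Pb = 882 − 1·(4525/7) = 1649/7 and Ps = 72 + 0.4·(4525/7) = 2314/7.
Government outlay = subsidy × quantity = 95 × 4525/7 = 429875/7.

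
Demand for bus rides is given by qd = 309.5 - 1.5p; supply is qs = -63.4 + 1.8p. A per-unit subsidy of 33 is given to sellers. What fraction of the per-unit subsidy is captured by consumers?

Consumer share = 6/11

Pre-subsidy: 309.5 - 1.5p = -63.4 + 1.8p gives p* = 113, q* = 140.
With the subsidy, sellers receive ps = pb + 33 for each unit, where pb is the price buyers pay.
Supply in terms of pb becomes qs = -63.4 + 1.8(pb + 33) = -4 + 1.8pb. Setting this equal to demand: 309.5 - 1.5pb = -4 + 1.8pb, so pb = 95.
Sellers receive ps = 95 + 33 = 128; q' = 309.5 − 1.5·95 = 167.
Buyers' price falls by p* − pb = 113 − 95 = 18; sellers' price rises by ps − p* = 128 − 113 = 15.
So consumers capture 18/33 = 6/11 of each unit of subsidy.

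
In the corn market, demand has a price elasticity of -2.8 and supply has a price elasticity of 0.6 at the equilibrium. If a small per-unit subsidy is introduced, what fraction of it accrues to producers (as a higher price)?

For a small subsidy around the equilibrium, the benefit split depends on the relative slopes, which at a point are proportional to the elasticities.
Buyer share = εs/(εs + |εd|) = 0.6/(0.6 + 2.8) = 3/17; seller share = |εd|/(εs + |εd|) = 14/17.
So producers capture 14/17 of the subsidy.

Producer share = 14/17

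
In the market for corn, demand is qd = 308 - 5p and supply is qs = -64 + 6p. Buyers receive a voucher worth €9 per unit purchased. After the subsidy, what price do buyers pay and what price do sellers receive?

Pre-subsidy: 308 - 5p = -64 + 6p gives p* = 372/11, q* = 1528/11.
With the rebate, buyers effectively pay pb = ps − 9, where ps is the price sellers receive.
Demand in terms of ps becomes qd = 308 − 5(ps − 9) = 353 - 5ps. Setting this equal to supply: 353 - 5ps = -64 + 6ps, so ps = 417/11.
Buyers pay pb = 417/11 − 9 = 318/11; q' = -64 + 6·(417/11) = 1798/11.

Buyers pay 318/11; sellers receive 417/11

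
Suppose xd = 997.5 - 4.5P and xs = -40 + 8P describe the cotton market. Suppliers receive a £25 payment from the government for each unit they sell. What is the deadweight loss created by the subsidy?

Deadweight loss = £900

Pre-subsidy: 997.5 - 4.5P = -40 + 8P gives P* = 83, x* = 624.
With the subsidy, sellers receive Ps = Pb + 25 for each unit, where Pb is the price buyers pay.
Supply in terms of Pb becomes xs = -40 + 8(Pb + 25) = 160 + 8Pb. Setting this equal to demand: 997.5 - 4.5Pb = 160 + 8Pb, so Pb = 67.
Sellers receive Ps = 67 + 25 = 92; x' = 997.5 − 4.5·67 = 696.
The subsidy expands output by 696 − 624 = 72 past the efficient level; on those units the gap between marginal cost and willingness to pay runs from 0 up to 25.
DWL = ½ × 25 × 72 = 900.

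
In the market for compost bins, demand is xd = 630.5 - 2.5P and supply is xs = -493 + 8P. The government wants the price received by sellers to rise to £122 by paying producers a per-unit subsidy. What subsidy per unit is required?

Required subsidy s = £63 per unit

At a seller price of 122, quantity supplied is -493 + 8·122 = 483.
Buyers absorb 483 only when they pay Pb with 630.5 − 2.5·Pb = 483, i.e. Pb = 59.
s = Ps − Pb = 122 − 59 = 63.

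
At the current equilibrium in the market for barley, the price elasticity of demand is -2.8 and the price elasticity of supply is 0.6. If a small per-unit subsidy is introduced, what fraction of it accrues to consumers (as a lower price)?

For a small subsidy around the equilibrium, the benefit split depends on the relative slopes, which at a point are proportional to the elasticities.
Buyer share = εs/(εs + |εd|) = 0.6/(0.6 + 2.8) = 3/17; seller share = |εd|/(εs + |εd|) = 14/17.

Consumer share = 3/17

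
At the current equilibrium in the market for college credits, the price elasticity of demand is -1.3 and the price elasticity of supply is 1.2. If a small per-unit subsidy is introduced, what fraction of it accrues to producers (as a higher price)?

For a small subsidy around the equilibrium, the benefit split depends on the relative slopes, which at a point are proportional to the elasticities.
Buyer share = εs/(εs + |εd|) = 1.2/(1.2 + 1.3) = 0.48; seller share = |εd|/(εs + |εd|) = 0.52.
So producers capture 0.52 of the subsidy.

Producer share = 0.52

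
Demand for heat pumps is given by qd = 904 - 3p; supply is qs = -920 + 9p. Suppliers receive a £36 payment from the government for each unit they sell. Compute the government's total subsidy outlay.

Pre-subsidy: 904 - 3p = -920 + 9p gives p* = 152, q* = 448.
With the subsidy, sellers receive ps = pb + 36 for each unit, where pb is the price buyers pay.
Supply in terms of pb becomes qs = -920 + 9(pb + 36) = -596 + 9pb. Setting this equal to demand: 904 - 3pb = -596 + 9pb, so pb = 125.
Sellers receive ps = 125 + 36 = 161; q' = 904 − 3·125 = 529.
Government outlay = subsidy × quantity = 36 × 529 = 19044.

Government cost = £19044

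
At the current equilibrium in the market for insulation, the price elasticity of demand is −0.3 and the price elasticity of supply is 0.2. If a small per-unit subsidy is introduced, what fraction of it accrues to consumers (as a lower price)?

Consumer share = 0.4

For a small subsidy around the equilibrium, the benefit split depends on the relative slopes, which at a point are proportional to the elasticities.
Buyer share = εs/(εs + |εd|) = 0.2/(0.2 + 0.3) = 0.4; seller share = |εd|/(εs + |εd|) = 0.6.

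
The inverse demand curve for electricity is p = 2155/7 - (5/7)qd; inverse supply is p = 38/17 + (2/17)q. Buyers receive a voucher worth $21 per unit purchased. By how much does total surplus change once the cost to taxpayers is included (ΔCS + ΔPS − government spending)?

Net change in total surplus = -5831/22

Pre-subsidy: 2155/7 - (5/7)q = 38/17 + (2/17)q gives q* = 4041/11 and p* = 500/11.
With the rebate, buyers effectively pay pb = ps − 21, where ps is the price sellers receive.
On the curves, pb = 2155/7 - (5/7)q and ps = 38/17 + (2/17)q; the wedge ps − pb = 21 gives 38/17 + (2/17)q − (2155/7 - (5/7)q) = 21, so q' = 12956/33.
Then pb = 2155/7 − (5/7)·(12956/33) = 905/33 and ps = 38/17 + (2/17)·(12956/33) = 1598/33.
ΔCS = ½(4041/11 + 12956/33)(500/11 − 905/33) = 14922005/2178; ΔPS = ½(4041/11 + 12956/33)(1598/33 − 500/11) = 1228871/1089.
Government spending = 21 × 12956/33 = 90692/11.
Net change = 14922005/2178 + 1228871/1089 − 90692/11 = -5831/22. The loss equals the DWL triangle ½·21·833/33.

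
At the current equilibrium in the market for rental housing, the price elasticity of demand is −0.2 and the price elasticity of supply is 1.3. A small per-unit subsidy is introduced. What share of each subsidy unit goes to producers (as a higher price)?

Producer share = 2/15

For a small subsidy around the equilibrium, the benefit split depends on the relative slopes, which at a point are proportional to the elasticities.
Buyer share = εs/(εs + |εd|) = 1.3/(1.3 + 0.2) = 13/15; seller share = |εd|/(εs + |εd|) = 2/15.
So producers capture 2/15 of the subsidy.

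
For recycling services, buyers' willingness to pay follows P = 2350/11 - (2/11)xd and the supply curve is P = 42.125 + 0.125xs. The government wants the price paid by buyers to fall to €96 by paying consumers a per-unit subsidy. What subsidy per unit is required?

At a buyer price of 96, quantity demanded is 1175 − 5.5·96 = 647.
Sellers supply 647 only when they receive Ps = 42.125 + 0.125·647 = 123.
s = Ps − Pb = 123 − 96 = 27.

Required subsidy s = €27 per unit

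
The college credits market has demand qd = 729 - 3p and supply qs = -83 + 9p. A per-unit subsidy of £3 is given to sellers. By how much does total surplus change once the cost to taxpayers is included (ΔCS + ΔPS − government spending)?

Net change in total surplus = -£10.125

Pre-subsidy: 729 - 3p = -83 + 9p gives p* = 203/3, q* = 526.
With the subsidy, sellers receive ps = pb + 3 for each unit, where pb is the price buyers pay.
Supply in terms of pb becomes qs = -83 + 9(pb + 3) = -56 + 9pb. Setting this equal to demand: 729 - 3pb = -56 + 9pb, so pb = 785/12.
Sellers receive ps = 785/12 + 3 = 821/12; q' = 729 − 3·(785/12) = 532.75.
ΔCS = ½(526 + 532.75)(203/3 − 785/12) = 1191.09375; ΔPS = ½(526 + 532.75)(821/12 − 203/3) = 397.03125.
Government spending = 3 × 532.75 = 1598.25.
Net change = 1191.09375 + 397.03125 − 1598.25 = -10.125. The loss equals the DWL triangle ½·3·6.75.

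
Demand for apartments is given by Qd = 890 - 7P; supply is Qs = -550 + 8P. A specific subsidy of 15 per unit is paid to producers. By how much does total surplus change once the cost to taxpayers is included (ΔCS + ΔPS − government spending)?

Pre-subsidy: 890 - 7P = -550 + 8P gives P* = 96, Q* = 218.
With the subsidy, sellers receive Ps = Pb + 15 for each unit, where Pb is the price buyers pay.
Supply in terms of Pb becomes Qs = -550 + 8(Pb + 15) = -430 + 8Pb. Setting this equal to demand: 890 - 7Pb = -430 + 8Pb, so Pb = 88.
Sellers receive Ps = 88 + 15 = 103; Q' = 890 − 7·88 = 274.
ΔCS = ½(218 + 274)(96 − 88) = 1968; ΔPS = ½(218 + 274)(103 − 96) = 1722.
Government spending = 15 × 274 = 4110.
Net change = 1968 + 1722 − 4110 = -420. The loss equals the DWL triangle ½·15·56.

Net change in total surplus = -420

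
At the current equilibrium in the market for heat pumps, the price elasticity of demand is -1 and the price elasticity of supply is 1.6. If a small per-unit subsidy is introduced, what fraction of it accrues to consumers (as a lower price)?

Consumer share = 8/13

For a small subsidy around the equilibrium, the benefit split depends on the relative slopes, which at a point are proportional to the elasticities.
Buyer share = εs/(εs + |εd|) = 1.6/(1.6 + 1) = 8/13; seller share = |εd|/(εs + |εd|) = 5/13.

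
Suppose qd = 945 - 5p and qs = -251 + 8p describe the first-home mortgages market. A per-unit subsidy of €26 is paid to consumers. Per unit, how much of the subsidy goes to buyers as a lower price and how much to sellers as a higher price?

Buyers gain €16 per unit; sellers gain €10 per unit

Pre-subsidy: 945 - 5p = -251 + 8p gives p* = 92, q* = 485.
With the rebate, buyers effectively pay pb = ps − 26, where ps is the price sellers receive.
Demand in terms of ps becomes qd = 945 − 5(ps − 26) = 1075 - 5ps. Setting this equal to supply: 1075 - 5ps = -251 + 8ps, so ps = 102.
Buyers pay pb = 102 − 26 = 76; q' = -251 + 8·102 = 565.
Buyers' price falls by p* − pb = 92 − 76 = 16; sellers' price rises by ps − p* = 102 − 92 = 10.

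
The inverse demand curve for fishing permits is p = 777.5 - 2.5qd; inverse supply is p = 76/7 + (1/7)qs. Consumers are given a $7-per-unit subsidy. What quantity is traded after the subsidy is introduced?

Pre-subsidy: 777.5 - 2.5q = 76/7 + (1/7)q gives q* = 10733/37 and p* = 1935/37.
With the rebate, buyers effectively pay pb = ps − 7, where ps is the price sellers receive.
On the curves, pb = 777.5 - 2.5q and ps = 76/7 + (1/7)q; the wedge ps − pb = 7 gives 76/7 + (1/7)q − (777.5 - 2.5q) = 7, so q' = 10831/37.
Then pb = 777.5 − 2.5·(10831/37) = 1690/37 and ps = 76/7 + (1/7)·(10831/37) = 1949/37.

q' = 10831/37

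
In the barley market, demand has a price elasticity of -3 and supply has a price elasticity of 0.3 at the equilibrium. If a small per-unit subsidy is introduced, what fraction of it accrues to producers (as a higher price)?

Producer share = 10/11

For a small subsidy around the equilibrium, the benefit split depends on the relative slopes, which at a point are proportional to the elasticities.
Buyer share = εs/(εs + |εd|) = 0.3/(0.3 + 3) = 1/11; seller share = |εd|/(εs + |εd|) = 10/11.
So producers capture 10/11 of the subsidy.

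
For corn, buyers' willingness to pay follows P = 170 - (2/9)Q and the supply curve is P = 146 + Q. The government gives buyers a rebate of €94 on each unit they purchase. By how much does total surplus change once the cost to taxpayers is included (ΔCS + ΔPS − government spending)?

Net change in total surplus = -39762/11

Pre-subsidy: 170 - (2/9)Q = 146 + Q gives Q* = 216/11 and P* = 1822/11.
With the rebate, buyers effectively pay Pb = Ps − 94, where Ps is the price sellers receive.
On the curves, Pb = 170 - (2/9)Q and Ps = 146 + Q; the wedge Ps − Pb = 94 gives 146 + Q − (170 - (2/9)Q) = 94, so Q' = 1062/11.
Then Pb = 170 − (2/9)·(1062/11) = 1634/11 and Ps = 146 + 1·(1062/11) = 2668/11.
ΔCS = ½(216/11 + 1062/11)(1822/11 − 1634/11) = 120132/121; ΔPS = ½(216/11 + 1062/11)(2668/11 − 1822/11) = 540594/121.
Government spending = 94 × 1062/11 = 99828/11.
Net change = 120132/121 + 540594/121 − 99828/11 = -39762/11. The loss equals the DWL triangle ½·94·846/11.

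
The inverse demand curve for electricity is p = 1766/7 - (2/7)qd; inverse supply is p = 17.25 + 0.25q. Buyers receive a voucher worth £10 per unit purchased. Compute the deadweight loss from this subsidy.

Pre-subsidy: 1766/7 - (2/7)q = 17.25 + 0.25q gives q* = 6581/15 and p* = 1904/15.
With the rebate, buyers effectively pay pb = ps − 10, where ps is the price sellers receive.
On the curves, pb = 1766/7 - (2/7)q and ps = 17.25 + 0.25q; the wedge ps − pb = 10 gives 17.25 + 0.25q − (1766/7 - (2/7)q) = 10, so q' = 457.4.
Then pb = 1766/7 − (2/7)·457.4 = 121.6 and ps = 17.25 + 0.25·457.4 = 131.6.
The subsidy expands output by 457.4 − 6581/15 = 56/3 past the efficient level; on those units the gap between marginal cost and willingness to pay runs from 0 up to 10.
DWL = ½ × 10 × 56/3 = 280/3.

Deadweight loss = 280/3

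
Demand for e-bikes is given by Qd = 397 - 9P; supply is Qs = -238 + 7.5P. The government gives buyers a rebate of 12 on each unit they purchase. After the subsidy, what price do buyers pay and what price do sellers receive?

Buyers pay 1090/33; sellers receive 1486/33

Pre-subsidy: 397 - 9P = -238 + 7.5P gives P* = 1270/33, Q* = 557/11.
With the rebate, buyers effectively pay Pb = Ps − 12, where Ps is the price sellers receive.
Demand in terms of Ps becomes Qd = 397 − 9(Ps − 12) = 505 - 9Ps. Setting this equal to supply: 505 - 9Ps = -238 + 7.5Ps, so Ps = 1486/33.
Buyers pay Pb = 1486/33 − 12 = 1090/33; Q' = -238 + 7.5·(1486/33) = 1097/11.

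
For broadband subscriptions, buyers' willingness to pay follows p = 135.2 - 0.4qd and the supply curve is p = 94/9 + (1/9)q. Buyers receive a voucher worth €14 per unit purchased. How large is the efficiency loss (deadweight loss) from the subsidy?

Deadweight loss = 4410/23

Pre-subsidy: 135.2 - 0.4q = 94/9 + (1/9)q gives q* = 5614/23 and p* = 864/23.
With the rebate, buyers effectively pay pb = ps − 14, where ps is the price sellers receive.
On the curves, pb = 135.2 - 0.4q and ps = 94/9 + (1/9)q; the wedge ps − pb = 14 gives 94/9 + (1/9)q − (135.2 - 0.4q) = 14, so q' = 6244/23.
Then pb = 135.2 − 0.4·(6244/23) = 612/23 and ps = 94/9 + (1/9)·(6244/23) = 934/23.
The subsidy expands output by 6244/23 − 5614/23 = 630/23 past the efficient level; on those units the gap between marginal cost and willingness to pay runs from 0 up to 14.
DWL = ½ × 14 × 630/23 = 4410/23.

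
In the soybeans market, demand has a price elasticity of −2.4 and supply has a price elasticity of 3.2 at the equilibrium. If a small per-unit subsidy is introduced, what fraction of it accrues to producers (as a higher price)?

Producer share = 3/7

For a small subsidy around the equilibrium, the benefit split depends on the relative slopes, which at a point are proportional to the elasticities.
Buyer share = εs/(εs + |εd|) = 3.2/(3.2 + 2.4) = 4/7; seller share = |εd|/(εs + |εd|) = 3/7.
So producers capture 3/7 of the subsidy.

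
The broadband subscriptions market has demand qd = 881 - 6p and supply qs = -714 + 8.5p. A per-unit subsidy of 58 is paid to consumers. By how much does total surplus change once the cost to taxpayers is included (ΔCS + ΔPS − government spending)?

Net change in total surplus = -5916

Pre-subsidy: 881 - 6p = -714 + 8.5p gives p* = 110, q* = 221.
With the rebate, buyers effectively pay pb = ps − 58, where ps is the price sellers receive.
Demand in terms of ps becomes qd = 881 − 6(ps − 58) = 1229 - 6ps. Setting this equal to supply: 1229 - 6ps = -714 + 8.5ps, so ps = 134.
Buyers pay pb = 134 − 58 = 76; q' = -714 + 8.5·134 = 425.
ΔCS = ½(221 + 425)(110 − 76) = 10982; ΔPS = ½(221 + 425)(134 − 110) = 7752.
Government spending = 58 × 425 = 24650.
Net change = 10982 + 7752 − 24650 = -5916. The loss equals the DWL triangle ½·58·204.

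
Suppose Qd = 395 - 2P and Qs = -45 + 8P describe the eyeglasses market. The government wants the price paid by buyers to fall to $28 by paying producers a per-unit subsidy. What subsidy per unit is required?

Required subsidy s = $20 per unit

At a buyer price of 28, quantity demanded is 395 − 2·28 = 339.
Sellers supply 339 only when they receive Ps with -45 + 8·Ps = 339, i.e. Ps = 48.
s = Ps − Pb = 48 − 28 = 20.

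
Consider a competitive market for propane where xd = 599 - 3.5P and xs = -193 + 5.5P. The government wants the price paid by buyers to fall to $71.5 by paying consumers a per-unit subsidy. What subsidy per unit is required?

At a buyer price of 71.5, quantity demanded is 599 − 3.5·71.5 = 348.75.
Sellers supply 348.75 only when they receive Ps with -193 + 5.5·Ps = 348.75, i.e. Ps = 98.5.
s = Ps − Pb = 98.5 − 71.5 = 27.

Required subsidy s = $27 per unit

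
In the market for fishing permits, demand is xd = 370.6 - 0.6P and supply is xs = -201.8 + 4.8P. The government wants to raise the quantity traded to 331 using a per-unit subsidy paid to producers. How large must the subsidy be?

Required subsidy s = 45 per unit

At x = 331, invert demand for the buyer price: Pb = (370.6 − 331)/0.6 = 66; invert supply for the seller price: Ps = (331 − (-201.8))/4.8 = 111.
The subsidy must fill the gap: s = Ps − Pb = 111 − 66 = 45.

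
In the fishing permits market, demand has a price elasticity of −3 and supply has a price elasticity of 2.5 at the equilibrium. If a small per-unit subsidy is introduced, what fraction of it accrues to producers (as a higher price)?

For a small subsidy around the equilibrium, the benefit split depends on the relative slopes, which at a point are proportional to the elasticities.
Buyer share = εs/(εs + |εd|) = 2.5/(2.5 + 3) = 5/11; seller share = |εd|/(εs + |εd|) = 6/11.
So producers capture 6/11 of the subsidy.

Producer share = 6/11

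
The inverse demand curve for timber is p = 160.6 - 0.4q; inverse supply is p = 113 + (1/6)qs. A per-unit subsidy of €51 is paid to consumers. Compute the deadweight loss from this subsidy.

Pre-subsidy: 160.6 - 0.4q = 113 + (1/6)q gives q* = 84 and p* = 127.
With the rebate, buyers effectively pay pb = ps − 51, where ps is the price sellers receive.
On the curves, pb = 160.6 - 0.4q and ps = 113 + (1/6)q; the wedge ps − pb = 51 gives 113 + (1/6)q − (160.6 - 0.4q) = 51, so q' = 174.
Then pb = 160.6 − 0.4·174 = 91 and ps = 113 + (1/6)·174 = 142.
The subsidy expands output by 174 − 84 = 90 past the efficient level; on those units the gap between marginal cost and willingness to pay runs from 0 up to 51.
DWL = ½ × 51 × 90 = 2295.

Deadweight loss = €2295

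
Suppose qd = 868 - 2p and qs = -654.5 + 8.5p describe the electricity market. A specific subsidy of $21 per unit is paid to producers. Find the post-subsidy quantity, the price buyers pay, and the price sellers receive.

Pre-subsidy: 868 - 2p = -654.5 + 8.5p gives p* = 145, q* = 578.
With the subsidy, sellers receive ps = pb + 21 for each unit, where pb is the price buyers pay.
Supply in terms of pb becomes qs = -654.5 + 8.5(pb + 21) = -476 + 8.5pb. Setting this equal to demand: 868 - 2pb = -476 + 8.5pb, so pb = 128.
Sellers receive ps = 128 + 21 = 149; q' = 868 − 2·128 = 612.

q' = 612; buyers pay $128; sellers receive $149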